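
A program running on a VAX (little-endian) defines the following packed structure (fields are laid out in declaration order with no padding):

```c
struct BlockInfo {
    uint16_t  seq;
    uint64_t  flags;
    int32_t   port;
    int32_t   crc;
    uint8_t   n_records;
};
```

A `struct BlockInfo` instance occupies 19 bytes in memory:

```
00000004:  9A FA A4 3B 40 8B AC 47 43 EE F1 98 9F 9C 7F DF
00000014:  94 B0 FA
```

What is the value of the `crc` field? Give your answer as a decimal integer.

`crc` follows `seq` (2 B), `flags` (8 B), `port` (4 B), so it starts at offset 2 + 8 + 4 = 14 and occupies 4 bytes.
Bytes at offsets 14..17: 7F DF 94 B0.
Little-endian: lowest address holds the least-significant byte.
Reassemble most-significant byte first: B0 94 DF 7F → 0xB094DF7F.
Top bit is set, so as a signed 32-bit value this is 0xB094DF7F − 2^32 = -1332420737.

-1332420737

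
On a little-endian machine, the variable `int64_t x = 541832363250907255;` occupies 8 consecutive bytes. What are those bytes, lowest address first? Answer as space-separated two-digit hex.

77 78 61 E3 A9 F9 84 07

541832363250907255 in hexadecimal, padded to 64 bits, is 0x0784F9A9E3617877.
Split into bytes (most-significant first): 07 84 F9 A9 E3 61 78 77.
In little-endian order the low byte comes first in memory.
So at ascending addresses the bytes are 77 78 61 E3 A9 F9 84 07.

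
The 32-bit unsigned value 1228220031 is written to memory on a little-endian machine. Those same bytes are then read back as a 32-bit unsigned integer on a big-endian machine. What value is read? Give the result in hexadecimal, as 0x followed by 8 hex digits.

0x7F263549

1228220031 in 32-bit hexadecimal is 0x4935267F.
Stored little-endian, the bytes at ascending addresses are 7F 26 35 49.
Read back as big-endian, the last byte is least significant, giving 0x7F263549.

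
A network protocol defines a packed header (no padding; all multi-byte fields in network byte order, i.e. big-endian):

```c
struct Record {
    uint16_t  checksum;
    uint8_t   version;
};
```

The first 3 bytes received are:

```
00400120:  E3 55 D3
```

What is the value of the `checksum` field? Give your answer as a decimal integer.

58197

`checksum` is the first field, at byte offset 0, occupying 2 bytes.
Bytes at offsets 0..1: E3 55.
Big-endian stores the most-significant byte at the lowest address.
The bytes are already most-significant first: 0xE355.
0xE355 = 58197.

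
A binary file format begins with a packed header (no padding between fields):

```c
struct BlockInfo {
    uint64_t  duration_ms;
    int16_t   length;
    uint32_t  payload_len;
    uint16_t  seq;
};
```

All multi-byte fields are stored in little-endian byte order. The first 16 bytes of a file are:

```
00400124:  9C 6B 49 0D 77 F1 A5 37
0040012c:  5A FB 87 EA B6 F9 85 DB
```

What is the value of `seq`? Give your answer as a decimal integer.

`seq` follows `duration_ms` (8 B), `length` (2 B), `payload_len` (4 B), so it starts at offset 8 + 2 + 4 = 14 and occupies 2 bytes.
Bytes at offsets 14..15: 85 DB.
Little-endian: lowest address holds the least-significant byte.
Reassemble most-significant byte first: DB 85 → 0xDB85.
0xDB85 = 56197.

56197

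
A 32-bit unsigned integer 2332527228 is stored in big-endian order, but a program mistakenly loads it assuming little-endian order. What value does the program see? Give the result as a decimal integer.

2089420683

2332527228 in 32-bit hexadecimal is 0x8B078A7C.
Stored big-endian, the bytes at ascending addresses are 8B 07 8A 7C.
Read back as little-endian, the first byte is least significant, giving 0x7C8A078B.
0x7C8A078B = 2089420683.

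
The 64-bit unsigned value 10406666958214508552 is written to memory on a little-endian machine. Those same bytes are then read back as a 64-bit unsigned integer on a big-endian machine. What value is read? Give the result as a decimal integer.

626047818177997712

10406666958214508552 in 64-bit hexadecimal is 0x906BE8762C2BB008.
Stored little-endian, the bytes at ascending addresses are 08 B0 2B 2C 76 E8 6B 90.
Read back as big-endian, the last byte is least significant, giving 0x08B02B2C76E86B90.
0x08B02B2C76E86B90 = 626047818177997712.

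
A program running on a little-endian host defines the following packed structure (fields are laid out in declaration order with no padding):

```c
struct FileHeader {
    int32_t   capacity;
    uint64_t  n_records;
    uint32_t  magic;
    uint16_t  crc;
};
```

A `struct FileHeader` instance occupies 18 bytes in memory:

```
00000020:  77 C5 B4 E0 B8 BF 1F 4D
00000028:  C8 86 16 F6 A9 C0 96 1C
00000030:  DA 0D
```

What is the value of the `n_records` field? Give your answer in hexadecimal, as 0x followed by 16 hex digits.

0xF61686C84D1FBFB8

`n_records` follows `capacity` (4 bytes), so it starts at byte offset 4 and occupies 8 bytes.
Bytes at offsets 4..11: B8 BF 1F 4D C8 86 16 F6.
In little-endian order the low byte comes first in memory.
Reassemble most-significant byte first: F6 16 86 C8 4D 1F BF B8 → 0xF61686C84D1FBFB8.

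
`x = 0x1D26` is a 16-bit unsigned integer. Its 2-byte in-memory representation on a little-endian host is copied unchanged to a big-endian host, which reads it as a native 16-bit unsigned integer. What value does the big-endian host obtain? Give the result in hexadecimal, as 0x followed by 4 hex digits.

Stored little-endian, the bytes at ascending addresses are 26 1D.
Read back as big-endian, the last byte is least significant, giving 0x261D.

0x261D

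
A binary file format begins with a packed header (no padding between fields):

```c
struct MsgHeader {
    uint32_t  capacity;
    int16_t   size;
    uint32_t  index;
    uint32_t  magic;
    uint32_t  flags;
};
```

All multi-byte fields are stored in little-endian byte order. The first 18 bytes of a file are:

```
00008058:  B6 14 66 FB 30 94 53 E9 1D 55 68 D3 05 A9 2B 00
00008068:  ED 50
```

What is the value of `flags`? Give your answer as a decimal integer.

`flags` follows `capacity` (4 B), `size` (2 B), `index` (4 B), `magic` (4 B), so it starts at offset 4 + 2 + 4 + 4 = 14 and occupies 4 bytes.
Bytes at offsets 14..17: 2B 00 ED 50.
In little-endian order the low byte comes first in memory.
Reassemble most-significant byte first: 50 ED 00 2B → 0x50ED002B.
0x50ED002B = 1357709355.

1357709355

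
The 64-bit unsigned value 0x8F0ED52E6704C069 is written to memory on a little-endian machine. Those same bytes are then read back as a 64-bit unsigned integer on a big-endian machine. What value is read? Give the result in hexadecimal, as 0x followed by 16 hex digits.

Stored little-endian, the bytes at ascending addresses are 69 C0 04 67 2E D5 0E 8F.
Read back as big-endian, the last byte is least significant, giving 0x69C004672ED50E8F.

0x69C004672ED50E8F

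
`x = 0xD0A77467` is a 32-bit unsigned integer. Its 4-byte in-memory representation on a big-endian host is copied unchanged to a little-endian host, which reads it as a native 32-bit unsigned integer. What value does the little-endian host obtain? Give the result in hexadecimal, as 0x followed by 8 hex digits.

0x6774A7D0

Stored big-endian, the bytes at ascending addresses are D0 A7 74 67.
Read back as little-endian, the first byte is least significant, giving 0x6774A7D0.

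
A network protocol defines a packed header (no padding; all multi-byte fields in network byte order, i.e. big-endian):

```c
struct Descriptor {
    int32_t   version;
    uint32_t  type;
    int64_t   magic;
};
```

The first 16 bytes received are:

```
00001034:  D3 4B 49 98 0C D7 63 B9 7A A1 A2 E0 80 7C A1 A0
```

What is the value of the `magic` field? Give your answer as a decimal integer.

8836523028989649312

`magic` follows `version` (4 B), `type` (4 B), so it starts at offset 4 + 4 = 8 and occupies 8 bytes.
Bytes at offsets 8..15: 7A A1 A2 E0 80 7C A1 A0.
In big-endian order the high byte comes first in memory.
The bytes are already most-significant first: 0x7AA1A2E0807CA1A0.
0x7AA1A2E0807CA1A0 = 8836523028989649312.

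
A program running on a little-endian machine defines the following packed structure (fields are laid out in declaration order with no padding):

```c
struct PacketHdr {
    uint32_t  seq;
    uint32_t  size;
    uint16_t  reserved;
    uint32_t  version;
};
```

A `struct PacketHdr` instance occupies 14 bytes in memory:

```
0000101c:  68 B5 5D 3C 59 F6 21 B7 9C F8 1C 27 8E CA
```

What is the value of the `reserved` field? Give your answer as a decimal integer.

`reserved` follows `seq` (4 B), `size` (4 B), so it starts at offset 4 + 4 = 8 and occupies 2 bytes.
Bytes at offsets 8..9: 9C F8.
In little-endian order the low byte comes first in memory.
Reassemble most-significant byte first: F8 9C → 0xF89C.
0xF89C = 63644.

63644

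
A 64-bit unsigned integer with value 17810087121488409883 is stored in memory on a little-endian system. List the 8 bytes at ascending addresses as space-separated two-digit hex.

1B 75 13 07 E0 23 2A F7

17810087121488409883 in hexadecimal, padded to 64 bits, is 0xF72A23E00713751B.
Split into bytes (most-significant first): F7 2A 23 E0 07 13 75 1B.
Little-endian stores the least-significant byte at the lowest address.
So at ascending addresses the bytes are 1B 75 13 07 E0 23 2A F7.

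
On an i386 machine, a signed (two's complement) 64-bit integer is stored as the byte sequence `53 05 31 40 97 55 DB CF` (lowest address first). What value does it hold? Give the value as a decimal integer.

-3469084979853458093

Little-endian stores the least-significant byte at the lowest address.
Reassemble most-significant byte first: CF DB 55 97 40 31 05 53 → 0xCFDB559740310553.
Top bit is set, so as a signed 64-bit value this is 0xCFDB559740310553 − 2^64 = -3469084979853458093.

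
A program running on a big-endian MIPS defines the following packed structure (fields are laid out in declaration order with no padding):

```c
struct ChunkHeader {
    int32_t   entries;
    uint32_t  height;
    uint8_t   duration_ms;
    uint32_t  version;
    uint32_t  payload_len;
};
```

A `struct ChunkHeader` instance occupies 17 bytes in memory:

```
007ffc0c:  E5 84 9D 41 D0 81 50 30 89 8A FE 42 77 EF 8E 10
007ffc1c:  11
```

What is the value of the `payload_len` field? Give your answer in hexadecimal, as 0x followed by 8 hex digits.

0xEF8E1011

`payload_len` follows `entries` (4 B), `height` (4 B), `duration_ms` (1 B), `version` (4 B), so it starts at offset 4 + 4 + 1 + 4 = 13 and occupies 4 bytes.
Bytes at offsets 13..16: EF 8E 10 11.
Big-endian: lowest address holds the most-significant byte.
The bytes are already most-significant first: 0xEF8E1011.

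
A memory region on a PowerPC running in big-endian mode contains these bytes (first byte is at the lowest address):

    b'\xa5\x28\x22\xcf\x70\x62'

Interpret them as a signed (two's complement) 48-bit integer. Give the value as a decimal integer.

-99883175415710

In big-endian order the high byte comes first in memory.
The bytes are already most-significant first: 0xA52822CF7062.
Top bit is set, so as a signed 48-bit value this is 0xA52822CF7062 − 2^48 = -99883175415710.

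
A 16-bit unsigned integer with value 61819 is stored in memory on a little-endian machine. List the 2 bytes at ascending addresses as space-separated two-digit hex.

7B F1

61819 in hexadecimal, padded to 16 bits, is 0xF17B.
Split into bytes (most-significant first): F1 7B.
Little-endian: lowest address holds the least-significant byte.
So at ascending addresses the bytes are 7B F1.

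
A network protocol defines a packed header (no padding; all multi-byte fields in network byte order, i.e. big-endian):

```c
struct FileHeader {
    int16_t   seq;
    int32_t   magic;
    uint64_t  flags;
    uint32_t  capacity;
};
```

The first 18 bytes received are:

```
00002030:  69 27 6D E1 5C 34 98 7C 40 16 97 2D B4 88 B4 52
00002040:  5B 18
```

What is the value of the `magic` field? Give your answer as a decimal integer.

`magic` follows `seq` (2 bytes), so it starts at byte offset 2 and occupies 4 bytes.
Bytes at offsets 2..5: 6D E1 5C 34.
In big-endian order the high byte comes first in memory.
The bytes are already most-significant first: 0x6DE15C34.
0x6DE15C34 = 1843485748.

1843485748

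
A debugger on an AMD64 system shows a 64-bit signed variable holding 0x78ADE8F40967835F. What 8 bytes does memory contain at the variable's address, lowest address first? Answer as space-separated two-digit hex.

Split into bytes (most-significant first): 78 AD E8 F4 09 67 83 5F.
Little-endian: lowest address holds the least-significant byte.
So at ascending addresses the bytes are 5F 83 67 09 F4 E8 AD 78.

5F 83 67 09 F4 E8 AD 78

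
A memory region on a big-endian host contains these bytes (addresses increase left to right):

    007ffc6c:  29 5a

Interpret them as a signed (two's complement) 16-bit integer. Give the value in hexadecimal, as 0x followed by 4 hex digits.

Big-endian stores the most-significant byte at the lowest address.
The bytes are already most-significant first: 0x295A.

0x295A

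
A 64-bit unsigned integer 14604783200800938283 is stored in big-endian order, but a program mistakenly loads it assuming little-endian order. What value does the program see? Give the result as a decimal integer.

3105606953605050058

14604783200800938283 in 64-bit hexadecimal is 0xCAAE9CF11155192B.
Stored big-endian, the bytes at ascending addresses are CA AE 9C F1 11 55 19 2B.
Read back as little-endian, the first byte is least significant, giving 0x2B195511F19CAECA.
0x2B195511F19CAECA = 3105606953605050058.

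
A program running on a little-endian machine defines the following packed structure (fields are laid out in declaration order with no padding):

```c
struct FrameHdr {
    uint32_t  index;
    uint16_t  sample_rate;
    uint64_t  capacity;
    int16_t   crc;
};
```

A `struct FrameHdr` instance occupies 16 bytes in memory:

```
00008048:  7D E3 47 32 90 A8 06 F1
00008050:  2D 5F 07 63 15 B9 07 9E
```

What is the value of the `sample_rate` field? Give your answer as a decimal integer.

43152

`sample_rate` follows `index` (4 bytes), so it starts at byte offset 4 and occupies 2 bytes.
Bytes at offsets 4..5: 90 A8.
In little-endian order the low byte comes first in memory.
Reassemble most-significant byte first: A8 90 → 0xA890.
0xA890 = 43152.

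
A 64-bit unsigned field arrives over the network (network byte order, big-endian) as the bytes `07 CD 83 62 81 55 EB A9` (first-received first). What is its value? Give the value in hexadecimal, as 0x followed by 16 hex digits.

Big-endian: lowest address holds the most-significant byte.
The bytes are already most-significant first: 0x07CD83628155EBA9.

0x07CD83628155EBA9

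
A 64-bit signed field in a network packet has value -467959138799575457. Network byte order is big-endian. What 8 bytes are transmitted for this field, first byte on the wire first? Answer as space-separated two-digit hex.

F9 81 79 A4 82 74 1E 5F

Two's complement of -467959138799575457 in 64 bits: 467959138799575457 = 0x067E865B7D8BE1A1; invert → 0xF98179A482741E5E; add 1 → 0xF98179A482741E5F.
Split into bytes (most-significant first): F9 81 79 A4 82 74 1E 5F.
In big-endian order the high byte comes first in memory.
So the memory order matches the most-significant-first order: F9 81 79 A4 82 74 1E 5F.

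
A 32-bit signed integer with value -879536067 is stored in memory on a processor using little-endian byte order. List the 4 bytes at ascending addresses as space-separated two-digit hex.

Two's complement of -879536067 in 32 bits: 879536067 = 0x346CA7C3; invert → 0xCB93583C; add 1 → 0xCB93583D.
Split into bytes (most-significant first): CB 93 58 3D.
Little-endian: lowest address holds the least-significant byte.
So at ascending addresses the bytes are 3D 58 93 CB.

3D 58 93 CB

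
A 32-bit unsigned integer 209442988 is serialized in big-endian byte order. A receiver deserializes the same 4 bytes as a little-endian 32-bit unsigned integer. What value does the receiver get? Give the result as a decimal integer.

2899868428

209442988 in 32-bit hexadecimal is 0x0C7BD8AC.
Stored big-endian, the bytes at ascending addresses are 0C 7B D8 AC.
Read back as little-endian, the first byte is least significant, giving 0xACD87B0C.
0xACD87B0C = 2899868428.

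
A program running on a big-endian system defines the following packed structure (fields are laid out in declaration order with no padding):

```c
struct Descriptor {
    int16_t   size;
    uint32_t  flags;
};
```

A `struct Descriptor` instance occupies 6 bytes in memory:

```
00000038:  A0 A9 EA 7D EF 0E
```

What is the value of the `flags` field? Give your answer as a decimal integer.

3934121742

`flags` follows `size` (2 bytes), so it starts at byte offset 2 and occupies 4 bytes.
Bytes at offsets 2..5: EA 7D EF 0E.
Big-endian: lowest address holds the most-significant byte.
The bytes are already most-significant first: 0xEA7DEF0E.
0xEA7DEF0E = 3934121742.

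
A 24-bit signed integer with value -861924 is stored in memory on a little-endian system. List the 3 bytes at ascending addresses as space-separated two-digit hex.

1C D9 F2

Two's complement of -861924 in 24 bits: 861924 = 0x0D26E4; invert → 0xF2D91B; add 1 → 0xF2D91C.
Split into bytes (most-significant first): F2 D9 1C.
Little-endian stores the least-significant byte at the lowest address.
So at ascending addresses the bytes are 1C D9 F2.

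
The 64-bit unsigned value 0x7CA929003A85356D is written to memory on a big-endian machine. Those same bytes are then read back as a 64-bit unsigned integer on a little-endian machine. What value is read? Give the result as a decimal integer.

Stored big-endian, the bytes at ascending addresses are 7C A9 29 00 3A 85 35 6D.
Read back as little-endian, the first byte is least significant, giving 0x6D35853A0029A97C.
0x6D35853A0029A97C = 7869342408057137532.

7869342408057137532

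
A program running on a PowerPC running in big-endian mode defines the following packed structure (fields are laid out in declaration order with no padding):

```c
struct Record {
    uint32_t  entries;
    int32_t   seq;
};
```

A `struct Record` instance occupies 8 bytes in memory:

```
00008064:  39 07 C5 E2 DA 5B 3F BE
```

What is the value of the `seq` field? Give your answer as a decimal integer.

`seq` follows `entries` (4 bytes), so it starts at byte offset 4 and occupies 4 bytes.
Bytes at offsets 4..7: DA 5B 3F BE.
In big-endian order the high byte comes first in memory.
The bytes are already most-significant first: 0xDA5B3FBE.
Top bit is set, so as a signed 32-bit value this is 0xDA5B3FBE − 2^32 = -631554114.

-631554114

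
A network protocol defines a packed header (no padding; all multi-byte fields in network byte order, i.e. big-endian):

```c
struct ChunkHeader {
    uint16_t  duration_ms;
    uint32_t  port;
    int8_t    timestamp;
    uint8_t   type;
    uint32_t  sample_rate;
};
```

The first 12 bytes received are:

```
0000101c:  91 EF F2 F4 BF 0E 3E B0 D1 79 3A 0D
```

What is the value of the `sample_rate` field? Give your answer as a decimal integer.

3514382861

`sample_rate` follows `duration_ms` (2 B), `port` (4 B), `timestamp` (1 B), `type` (1 B), so it starts at offset 2 + 4 + 1 + 1 = 8 and occupies 4 bytes.
Bytes at offsets 8..11: D1 79 3A 0D.
Big-endian stores the most-significant byte at the lowest address.
The bytes are already most-significant first: 0xD1793A0D.
0xD1793A0D = 3514382861.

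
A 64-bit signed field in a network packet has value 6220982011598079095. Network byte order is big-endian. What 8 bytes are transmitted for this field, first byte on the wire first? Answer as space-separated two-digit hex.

6220982011598079095 in hexadecimal, padded to 64 bits, is 0x56555E2DEB660477.
Split into bytes (most-significant first): 56 55 5E 2D EB 66 04 77.
In big-endian order the high byte comes first in memory.
So the memory order matches the most-significant-first order: 56 55 5E 2D EB 66 04 77.

56 55 5E 2D EB 66 04 77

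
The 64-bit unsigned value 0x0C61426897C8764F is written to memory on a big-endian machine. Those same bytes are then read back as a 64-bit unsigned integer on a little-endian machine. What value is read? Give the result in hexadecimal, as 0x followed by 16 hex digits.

0x4F76C8976842610C

Stored big-endian, the bytes at ascending addresses are 0C 61 42 68 97 C8 76 4F.
Read back as little-endian, the first byte is least significant, giving 0x4F76C8976842610C.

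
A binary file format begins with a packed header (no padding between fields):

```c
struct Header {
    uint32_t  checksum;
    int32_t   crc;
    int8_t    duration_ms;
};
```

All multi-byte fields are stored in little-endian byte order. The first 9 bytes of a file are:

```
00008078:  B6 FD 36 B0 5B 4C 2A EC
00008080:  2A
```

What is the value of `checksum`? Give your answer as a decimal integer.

2956393910

`checksum` is the first field, at byte offset 0, occupying 4 bytes.
Bytes at offsets 0..3: B6 FD 36 B0.
Little-endian: lowest address holds the least-significant byte.
Reassemble most-significant byte first: B0 36 FD B6 → 0xB036FDB6.
0xB036FDB6 = 2956393910.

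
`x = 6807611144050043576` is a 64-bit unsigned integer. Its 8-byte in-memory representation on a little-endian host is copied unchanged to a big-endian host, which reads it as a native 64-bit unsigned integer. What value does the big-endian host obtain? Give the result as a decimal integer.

13324488192712145246

6807611144050043576 in 64-bit hexadecimal is 0x5E797E446A17EAB8.
Stored little-endian, the bytes at ascending addresses are B8 EA 17 6A 44 7E 79 5E.
Read back as big-endian, the last byte is least significant, giving 0xB8EA176A447E795E.
0xB8EA176A447E795E = 13324488192712145246.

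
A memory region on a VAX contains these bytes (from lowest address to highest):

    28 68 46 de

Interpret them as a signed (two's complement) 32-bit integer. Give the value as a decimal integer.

-565811160

Little-endian stores the least-significant byte at the lowest address.
Reassemble most-significant byte first: DE 46 68 28 → 0xDE466828.
Top bit is set, so as a signed 32-bit value this is 0xDE466828 − 2^32 = -565811160.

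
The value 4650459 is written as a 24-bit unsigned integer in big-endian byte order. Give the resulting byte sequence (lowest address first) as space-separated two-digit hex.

46 F5 DB

4650459 in hexadecimal, padded to 24 bits, is 0x46F5DB.
Split into bytes (most-significant first): 46 F5 DB.
Big-endian stores the most-significant byte at the lowest address.
So the memory order matches the most-significant-first order: 46 F5 DB.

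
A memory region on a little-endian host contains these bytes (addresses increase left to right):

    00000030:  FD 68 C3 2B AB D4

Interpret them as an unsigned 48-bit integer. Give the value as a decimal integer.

233831638722813

Little-endian stores the least-significant byte at the lowest address.
Reassemble most-significant byte first: D4 AB 2B C3 68 FD → 0xD4AB2BC368FD.
0xD4AB2BC368FD = 233831638722813.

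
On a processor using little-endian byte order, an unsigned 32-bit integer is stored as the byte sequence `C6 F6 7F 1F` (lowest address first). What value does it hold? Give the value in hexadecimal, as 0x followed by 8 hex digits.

Little-endian stores the least-significant byte at the lowest address.
Reassemble most-significant byte first: 1F 7F F6 C6 → 0x1F7FF6C6.

0x1F7FF6C6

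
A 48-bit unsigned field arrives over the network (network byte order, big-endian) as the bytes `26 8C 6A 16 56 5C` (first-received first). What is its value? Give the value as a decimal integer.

Big-endian: lowest address holds the most-significant byte.
The bytes are already most-significant first: 0x268C6A16565C.
0x268C6A16565C = 42384517125724.

42384517125724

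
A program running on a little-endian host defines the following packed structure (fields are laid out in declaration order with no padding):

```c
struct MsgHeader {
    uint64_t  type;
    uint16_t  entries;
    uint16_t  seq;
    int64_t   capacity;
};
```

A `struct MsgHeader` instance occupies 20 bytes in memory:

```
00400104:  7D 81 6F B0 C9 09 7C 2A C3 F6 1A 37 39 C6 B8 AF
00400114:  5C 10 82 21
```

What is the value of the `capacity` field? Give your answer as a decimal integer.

2414510340495164985

`capacity` follows `type` (8 B), `entries` (2 B), `seq` (2 B), so it starts at offset 8 + 2 + 2 = 12 and occupies 8 bytes.
Bytes at offsets 12..19: 39 C6 B8 AF 5C 10 82 21.
In little-endian order the low byte comes first in memory.
Reassemble most-significant byte first: 21 82 10 5C AF B8 C6 39 → 0x2182105CAFB8C639.
0x2182105CAFB8C639 = 2414510340495164985.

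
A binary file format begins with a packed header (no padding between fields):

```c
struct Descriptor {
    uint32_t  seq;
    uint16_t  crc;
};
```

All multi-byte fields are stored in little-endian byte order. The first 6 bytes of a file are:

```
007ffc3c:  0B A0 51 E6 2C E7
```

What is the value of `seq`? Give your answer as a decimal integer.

3864109067

`seq` is the first field, at byte offset 0, occupying 4 bytes.
Bytes at offsets 0..3: 0B A0 51 E6.
Little-endian: lowest address holds the least-significant byte.
Reassemble most-significant byte first: E6 51 A0 0B → 0xE651A00B.
0xE651A00B = 3864109067.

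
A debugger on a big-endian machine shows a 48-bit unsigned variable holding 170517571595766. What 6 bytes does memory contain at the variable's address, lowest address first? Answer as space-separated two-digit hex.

170517571595766 in hexadecimal, padded to 48 bits, is 0x9B15B7486DF6.
Split into bytes (most-significant first): 9B 15 B7 48 6D F6.
Big-endian stores the most-significant byte at the lowest address.
So the memory order matches the most-significant-first order: 9B 15 B7 48 6D F6.

9B 15 B7 48 6D F6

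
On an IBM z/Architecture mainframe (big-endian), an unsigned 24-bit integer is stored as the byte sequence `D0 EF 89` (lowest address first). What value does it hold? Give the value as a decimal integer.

Big-endian stores the most-significant byte at the lowest address.
The bytes are already most-significant first: 0xD0EF89.
0xD0EF89 = 13692809.

13692809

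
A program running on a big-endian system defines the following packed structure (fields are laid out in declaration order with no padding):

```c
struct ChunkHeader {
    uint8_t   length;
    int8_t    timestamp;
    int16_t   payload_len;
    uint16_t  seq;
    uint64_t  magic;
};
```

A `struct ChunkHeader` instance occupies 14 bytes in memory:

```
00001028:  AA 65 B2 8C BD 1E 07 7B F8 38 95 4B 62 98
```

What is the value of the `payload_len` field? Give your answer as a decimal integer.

`payload_len` follows `length` (1 B), `timestamp` (1 B), so it starts at offset 1 + 1 = 2 and occupies 2 bytes.
Bytes at offsets 2..3: B2 8C.
Big-endian: lowest address holds the most-significant byte.
The bytes are already most-significant first: 0xB28C.
Top bit is set, so as a signed 16-bit value this is 0xB28C − 2^16 = -19828.

-19828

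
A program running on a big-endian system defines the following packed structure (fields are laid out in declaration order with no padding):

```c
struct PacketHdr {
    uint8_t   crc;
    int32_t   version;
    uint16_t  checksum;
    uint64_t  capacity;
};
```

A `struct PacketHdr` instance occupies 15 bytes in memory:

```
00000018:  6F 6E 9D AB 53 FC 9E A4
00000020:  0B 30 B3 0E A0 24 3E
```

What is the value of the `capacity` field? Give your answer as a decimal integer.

11820595192566654014

`capacity` follows `crc` (1 B), `version` (4 B), `checksum` (2 B), so it starts at offset 1 + 4 + 2 = 7 and occupies 8 bytes.
Bytes at offsets 7..14: A4 0B 30 B3 0E A0 24 3E.
Big-endian: lowest address holds the most-significant byte.
The bytes are already most-significant first: 0xA40B30B30EA0243E.
0xA40B30B30EA0243E = 11820595192566654014.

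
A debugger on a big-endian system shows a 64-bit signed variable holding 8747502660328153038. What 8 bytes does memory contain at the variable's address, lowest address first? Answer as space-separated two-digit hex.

79 65 5F 52 C4 A4 DF CE

8747502660328153038 in hexadecimal, padded to 64 bits, is 0x79655F52C4A4DFCE.
Split into bytes (most-significant first): 79 65 5F 52 C4 A4 DF CE.
Big-endian stores the most-significant byte at the lowest address.
So the memory order matches the most-significant-first order: 79 65 5F 52 C4 A4 DF CE.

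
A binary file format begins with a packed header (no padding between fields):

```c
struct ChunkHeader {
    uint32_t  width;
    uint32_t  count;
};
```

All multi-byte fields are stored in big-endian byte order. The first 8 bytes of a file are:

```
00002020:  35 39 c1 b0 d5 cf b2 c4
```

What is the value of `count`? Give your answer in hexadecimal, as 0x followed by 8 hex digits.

`count` follows `width` (4 bytes), so it starts at byte offset 4 and occupies 4 bytes.
Bytes at offsets 4..7: D5 CF B2 C4.
Big-endian stores the most-significant byte at the lowest address.
The bytes are already most-significant first: 0xD5CFB2C4.

0xD5CFB2C4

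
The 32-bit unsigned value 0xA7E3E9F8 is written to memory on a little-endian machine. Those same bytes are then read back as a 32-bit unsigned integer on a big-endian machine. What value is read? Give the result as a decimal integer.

Stored little-endian, the bytes at ascending addresses are F8 E9 E3 A7.
Read back as big-endian, the last byte is least significant, giving 0xF8E9E3A7.
0xF8E9E3A7 = 4176077735.

4176077735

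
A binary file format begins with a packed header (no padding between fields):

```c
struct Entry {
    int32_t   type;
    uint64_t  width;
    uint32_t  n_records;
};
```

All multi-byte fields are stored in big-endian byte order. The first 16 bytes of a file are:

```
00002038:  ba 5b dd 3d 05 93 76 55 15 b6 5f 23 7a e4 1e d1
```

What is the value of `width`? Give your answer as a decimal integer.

`width` follows `type` (4 bytes), so it starts at byte offset 4 and occupies 8 bytes.
Bytes at offsets 4..11: 05 93 76 55 15 B6 5F 23.
In big-endian order the high byte comes first in memory.
The bytes are already most-significant first: 0x0593765515B65F23.
0x0593765515B65F23 = 401794899574677283.

401794899574677283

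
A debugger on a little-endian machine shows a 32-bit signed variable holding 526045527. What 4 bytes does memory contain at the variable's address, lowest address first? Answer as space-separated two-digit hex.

57 D1 5A 1F

526045527 in hexadecimal, padded to 32 bits, is 0x1F5AD157.
Split into bytes (most-significant first): 1F 5A D1 57.
Little-endian stores the least-significant byte at the lowest address.
So at ascending addresses the bytes are 57 D1 5A 1F.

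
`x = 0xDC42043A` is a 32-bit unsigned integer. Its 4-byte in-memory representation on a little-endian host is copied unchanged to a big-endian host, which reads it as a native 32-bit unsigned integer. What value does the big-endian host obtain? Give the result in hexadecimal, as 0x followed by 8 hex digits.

Stored little-endian, the bytes at ascending addresses are 3A 04 42 DC.
Read back as big-endian, the last byte is least significant, giving 0x3A0442DC.

0x3A0442DC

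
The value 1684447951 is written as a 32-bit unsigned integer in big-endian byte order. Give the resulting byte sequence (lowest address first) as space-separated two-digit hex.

64 66 A2 CF

1684447951 in hexadecimal, padded to 32 bits, is 0x6466A2CF.
Split into bytes (most-significant first): 64 66 A2 CF.
Big-endian stores the most-significant byte at the lowest address.
So the memory order matches the most-significant-first order: 64 66 A2 CF.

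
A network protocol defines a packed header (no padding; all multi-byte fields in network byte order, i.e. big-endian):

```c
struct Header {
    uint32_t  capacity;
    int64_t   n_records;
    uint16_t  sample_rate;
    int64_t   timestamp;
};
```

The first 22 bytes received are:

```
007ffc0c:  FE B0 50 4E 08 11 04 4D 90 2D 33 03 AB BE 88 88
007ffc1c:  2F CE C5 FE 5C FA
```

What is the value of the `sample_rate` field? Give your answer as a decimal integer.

43966

`sample_rate` follows `capacity` (4 B), `n_records` (8 B), so it starts at offset 4 + 8 = 12 and occupies 2 bytes.
Bytes at offsets 12..13: AB BE.
Big-endian: lowest address holds the most-significant byte.
The bytes are already most-significant first: 0xABBE.
0xABBE = 43966.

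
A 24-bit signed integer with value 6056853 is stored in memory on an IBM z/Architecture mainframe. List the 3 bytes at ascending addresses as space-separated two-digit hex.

6056853 in hexadecimal, padded to 24 bits, is 0x5C6B95.
Split into bytes (most-significant first): 5C 6B 95.
Big-endian: lowest address holds the most-significant byte.
So the memory order matches the most-significant-first order: 5C 6B 95.

5C 6B 95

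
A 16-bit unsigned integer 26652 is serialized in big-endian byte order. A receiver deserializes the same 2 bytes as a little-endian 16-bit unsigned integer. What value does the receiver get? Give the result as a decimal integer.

26652 in 16-bit hexadecimal is 0x681C.
Stored big-endian, the bytes at ascending addresses are 68 1C.
Read back as little-endian, the first byte is least significant, giving 0x1C68.
0x1C68 = 7272.

7272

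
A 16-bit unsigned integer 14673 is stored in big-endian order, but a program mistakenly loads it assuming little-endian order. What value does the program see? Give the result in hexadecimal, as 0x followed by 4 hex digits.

14673 in 16-bit hexadecimal is 0x3951.
Stored big-endian, the bytes at ascending addresses are 39 51.
Read back as little-endian, the first byte is least significant, giving 0x5139.

0x5139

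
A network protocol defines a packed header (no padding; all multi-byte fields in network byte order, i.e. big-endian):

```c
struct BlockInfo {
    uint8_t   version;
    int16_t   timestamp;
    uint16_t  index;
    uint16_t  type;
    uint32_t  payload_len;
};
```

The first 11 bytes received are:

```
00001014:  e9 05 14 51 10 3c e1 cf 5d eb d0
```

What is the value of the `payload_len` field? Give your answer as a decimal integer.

3479038928

`payload_len` follows `version` (1 B), `timestamp` (2 B), `index` (2 B), `type` (2 B), so it starts at offset 1 + 2 + 2 + 2 = 7 and occupies 4 bytes.
Bytes at offsets 7..10: CF 5D EB D0.
Big-endian stores the most-significant byte at the lowest address.
The bytes are already most-significant first: 0xCF5DEBD0.
0xCF5DEBD0 = 3479038928.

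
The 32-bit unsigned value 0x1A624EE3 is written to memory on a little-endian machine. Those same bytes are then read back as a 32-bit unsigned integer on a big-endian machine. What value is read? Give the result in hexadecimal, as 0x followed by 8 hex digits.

0xE34E621A

Stored little-endian, the bytes at ascending addresses are E3 4E 62 1A.
Read back as big-endian, the last byte is least significant, giving 0xE34E621A.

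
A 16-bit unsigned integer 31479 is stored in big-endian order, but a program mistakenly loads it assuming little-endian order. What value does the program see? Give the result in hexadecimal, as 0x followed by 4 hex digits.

0xF77A

31479 in 16-bit hexadecimal is 0x7AF7.
Stored big-endian, the bytes at ascending addresses are 7A F7.
Read back as little-endian, the first byte is least significant, giving 0xF77A.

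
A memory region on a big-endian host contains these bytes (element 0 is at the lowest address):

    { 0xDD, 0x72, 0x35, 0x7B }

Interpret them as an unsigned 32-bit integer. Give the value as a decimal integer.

3715249531

Big-endian: lowest address holds the most-significant byte.
The bytes are already most-significant first: 0xDD72357B.
0xDD72357B = 3715249531.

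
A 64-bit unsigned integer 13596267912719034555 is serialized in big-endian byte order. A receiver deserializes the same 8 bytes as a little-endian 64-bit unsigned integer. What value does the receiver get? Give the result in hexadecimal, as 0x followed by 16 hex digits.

0xBBE8A868A1A5AFBC

13596267912719034555 in 64-bit hexadecimal is 0xBCAFA5A168A8E8BB.
Stored big-endian, the bytes at ascending addresses are BC AF A5 A1 68 A8 E8 BB.
Read back as little-endian, the first byte is least significant, giving 0xBBE8A868A1A5AFBC.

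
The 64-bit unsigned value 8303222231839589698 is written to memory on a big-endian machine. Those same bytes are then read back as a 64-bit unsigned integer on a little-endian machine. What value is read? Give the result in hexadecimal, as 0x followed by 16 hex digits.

8303222231839589698 in 64-bit hexadecimal is 0x733AF8A0A3ECC542.
Stored big-endian, the bytes at ascending addresses are 73 3A F8 A0 A3 EC C5 42.
Read back as little-endian, the first byte is least significant, giving 0x42C5ECA3A0F83A73.

0x42C5ECA3A0F83A73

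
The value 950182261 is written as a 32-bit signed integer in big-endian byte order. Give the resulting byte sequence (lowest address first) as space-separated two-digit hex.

38 A2 A1 75

950182261 in hexadecimal, padded to 32 bits, is 0x38A2A175.
Split into bytes (most-significant first): 38 A2 A1 75.
Big-endian: lowest address holds the most-significant byte.
So the memory order matches the most-significant-first order: 38 A2 A1 75.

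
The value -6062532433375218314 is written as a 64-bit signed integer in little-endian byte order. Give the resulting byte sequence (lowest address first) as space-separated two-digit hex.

76 B5 62 5D DF 8E DD AB

Two's complement of -6062532433375218314 in 64 bits: 6062532433375218314 = 0x54227120A29D4A8A; invert → 0xABDD8EDF5D62B575; add 1 → 0xABDD8EDF5D62B576.
Split into bytes (most-significant first): AB DD 8E DF 5D 62 B5 76.
In little-endian order the low byte comes first in memory.
So at ascending addresses the bytes are 76 B5 62 5D DF 8E DD AB.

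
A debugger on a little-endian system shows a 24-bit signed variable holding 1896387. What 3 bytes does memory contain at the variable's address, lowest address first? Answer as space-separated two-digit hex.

1896387 in hexadecimal, padded to 24 bits, is 0x1CEFC3.
Split into bytes (most-significant first): 1C EF C3.
Little-endian: lowest address holds the least-significant byte.
So at ascending addresses the bytes are C3 EF 1C.

C3 EF 1C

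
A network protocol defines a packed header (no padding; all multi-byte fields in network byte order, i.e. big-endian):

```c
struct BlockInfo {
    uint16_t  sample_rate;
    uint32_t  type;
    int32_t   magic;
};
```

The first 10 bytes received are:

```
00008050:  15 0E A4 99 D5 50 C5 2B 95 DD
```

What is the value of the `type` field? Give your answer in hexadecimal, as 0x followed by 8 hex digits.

0xA499D550

`type` follows `sample_rate` (2 bytes), so it starts at byte offset 2 and occupies 4 bytes.
Bytes at offsets 2..5: A4 99 D5 50.
Big-endian: lowest address holds the most-significant byte.
The bytes are already most-significant first: 0xA499D550.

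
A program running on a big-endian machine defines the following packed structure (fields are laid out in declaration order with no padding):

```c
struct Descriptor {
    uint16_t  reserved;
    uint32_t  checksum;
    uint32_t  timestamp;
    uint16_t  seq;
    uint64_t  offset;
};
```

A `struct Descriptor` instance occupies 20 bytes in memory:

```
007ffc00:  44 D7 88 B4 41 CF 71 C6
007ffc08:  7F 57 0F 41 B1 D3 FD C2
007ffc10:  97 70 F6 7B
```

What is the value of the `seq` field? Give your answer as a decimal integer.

`seq` follows `reserved` (2 B), `checksum` (4 B), `timestamp` (4 B), so it starts at offset 2 + 4 + 4 = 10 and occupies 2 bytes.
Bytes at offsets 10..11: 0F 41.
Big-endian stores the most-significant byte at the lowest address.
The bytes are already most-significant first: 0x0F41.
0x0F41 = 3905.

3905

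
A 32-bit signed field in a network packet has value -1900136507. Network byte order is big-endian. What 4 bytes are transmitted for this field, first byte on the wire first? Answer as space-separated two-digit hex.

8E BE 37 C5

Two's complement of -1900136507 in 32 bits: 1900136507 = 0x7141C83B; invert → 0x8EBE37C4; add 1 → 0x8EBE37C5.
Split into bytes (most-significant first): 8E BE 37 C5.
Big-endian stores the most-significant byte at the lowest address.
So the memory order matches the most-significant-first order: 8E BE 37 C5.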